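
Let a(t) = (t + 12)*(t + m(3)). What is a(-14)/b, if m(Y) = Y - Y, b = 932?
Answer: 7/233 ≈ 0.030043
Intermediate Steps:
m(Y) = 0
a(t) = t*(12 + t) (a(t) = (t + 12)*(t + 0) = (12 + t)*t = t*(12 + t))
a(-14)/b = -14*(12 - 14)/932 = -14*(-2)*(1/932) = 28*(1/932) = 7/233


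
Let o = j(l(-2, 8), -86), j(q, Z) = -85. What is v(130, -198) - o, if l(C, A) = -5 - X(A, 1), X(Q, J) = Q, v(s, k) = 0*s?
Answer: 85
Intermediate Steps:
v(s, k) = 0
l(C, A) = -5 - A
o = -85
v(130, -198) - o = 0 - 1*(-85) = 0 + 85 = 85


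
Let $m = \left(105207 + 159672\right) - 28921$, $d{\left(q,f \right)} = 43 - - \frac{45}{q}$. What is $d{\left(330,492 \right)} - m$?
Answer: $- \frac{5190127}{22} \approx -2.3591 \cdot 10^{5}$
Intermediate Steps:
$d{\left(q,f \right)} = 43 + \frac{45}{q}$
$m = 235958$ ($m = 264879 - 28921 = 235958$)
$d{\left(330,492 \right)} - m = \left(43 + \frac{45}{330}\right) - 235958 = \left(43 + 45 \cdot \frac{1}{330}\right) - 235958 = \left(43 + \frac{3}{22}\right) - 235958 = \frac{949}{22} - 235958 = - \frac{5190127}{22}$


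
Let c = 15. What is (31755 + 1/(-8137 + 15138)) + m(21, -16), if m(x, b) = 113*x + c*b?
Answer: 237249889/7001 ≈ 33888.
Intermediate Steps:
m(x, b) = 15*b + 113*x (m(x, b) = 113*x + 15*b = 15*b + 113*x)
(31755 + 1/(-8137 + 15138)) + m(21, -16) = (31755 + 1/(-8137 + 15138)) + (15*(-16) + 113*21) = (31755 + 1/7001) + (-240 + 2373) = (31755 + 1/7001) + 2133 = 222316756/7001 + 2133 = 237249889/7001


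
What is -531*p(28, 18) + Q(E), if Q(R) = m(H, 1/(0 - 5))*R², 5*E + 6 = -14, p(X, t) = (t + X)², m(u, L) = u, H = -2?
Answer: -1123628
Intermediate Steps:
p(X, t) = (X + t)²
E = -4 (E = -6/5 + (⅕)*(-14) = -6/5 - 14/5 = -4)
Q(R) = -2*R²
-531*p(28, 18) + Q(E) = -531*(28 + 18)² - 2*(-4)² = -531*46² - 2*16 = -531*2116 - 32 = -1123596 - 32 = -1123628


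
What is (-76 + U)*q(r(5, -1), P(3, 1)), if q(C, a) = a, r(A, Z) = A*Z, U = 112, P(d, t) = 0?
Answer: 0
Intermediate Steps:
(-76 + U)*q(r(5, -1), P(3, 1)) = (-76 + 112)*0 = 36*0 = 0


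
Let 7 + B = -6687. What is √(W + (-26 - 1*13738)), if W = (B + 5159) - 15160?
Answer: I*√30459 ≈ 174.53*I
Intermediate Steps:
B = -6694 (B = -7 - 6687 = -6694)
W = -16695 (W = (-6694 + 5159) - 15160 = -1535 - 15160 = -16695)
√(W + (-26 - 1*13738)) = √(-16695 + (-26 - 1*13738)) = √(-16695 + (-26 - 13738)) = √(-16695 - 13764) = √(-30459) = I*√30459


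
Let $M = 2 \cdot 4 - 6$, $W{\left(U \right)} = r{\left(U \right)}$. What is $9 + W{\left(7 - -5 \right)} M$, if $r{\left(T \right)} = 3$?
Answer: $15$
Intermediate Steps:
$W{\left(U \right)} = 3$
$M = 2$ ($M = 8 - 6 = 2$)
$9 + W{\left(7 - -5 \right)} M = 9 + 3 \cdot 2 = 9 + 6 = 15$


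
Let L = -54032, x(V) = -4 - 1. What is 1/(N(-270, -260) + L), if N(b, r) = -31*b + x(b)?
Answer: -1/45667 ≈ -2.1898e-5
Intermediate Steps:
x(V) = -5
N(b, r) = -5 - 31*b (N(b, r) = -31*b - 5 = -5 - 31*b)
1/(N(-270, -260) + L) = 1/((-5 - 31*(-270)) - 54032) = 1/((-5 + 8370) - 54032) = 1/(8365 - 54032) = 1/(-45667) = -1/45667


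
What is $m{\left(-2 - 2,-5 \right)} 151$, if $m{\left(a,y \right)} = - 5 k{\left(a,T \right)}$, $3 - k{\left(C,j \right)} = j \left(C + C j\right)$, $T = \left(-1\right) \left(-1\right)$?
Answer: $-8305$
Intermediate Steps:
$T = 1$
$k{\left(C,j \right)} = 3 - j \left(C + C j\right)$
$m{\left(a,y \right)} = -15 + 10 a$ ($m{\left(a,y \right)} = - 5 \left(3 - a 1 - a 1^{2}\right) = - 5 \left(3 - a - a 1\right) = - 5 \left(3 - a - a\right) = - 5 \left(3 - 2 a\right) = -15 + 10 a$)
$m{\left(-2 - 2,-5 \right)} 151 = \left(-15 + 10 \left(-2 - 2\right)\right) 151 = \left(-15 + 10 \left(-4\right)\right) 151 = \left(-15 - 40\right) 151 = \left(-55\right) 151 = -8305$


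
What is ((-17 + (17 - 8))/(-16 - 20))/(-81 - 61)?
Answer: -1/639 ≈ -0.0015649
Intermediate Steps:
((-17 + (17 - 8))/(-16 - 20))/(-81 - 61) = ((-17 + 9)/(-36))/(-142) = -8*(-1/36)*(-1/142) = (2/9)*(-1/142) = -1/639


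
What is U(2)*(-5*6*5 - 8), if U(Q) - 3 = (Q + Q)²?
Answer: -3002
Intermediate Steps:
U(Q) = 3 + 4*Q² (U(Q) = 3 + (Q + Q)² = 3 + (2*Q)² = 3 + 4*Q²)
U(2)*(-5*6*5 - 8) = (3 + 4*2²)*(-5*6*5 - 8) = (3 + 4*4)*(-30*5 - 8) = (3 + 16)*(-150 - 8) = 19*(-158) = -3002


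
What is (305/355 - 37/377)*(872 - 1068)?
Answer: -3992520/26767 ≈ -149.16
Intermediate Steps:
(305/355 - 37/377)*(872 - 1068) = (305*(1/355) - 37*1/377)*(-196) = (61/71 - 37/377)*(-196) = (20370/26767)*(-196) = -3992520/26767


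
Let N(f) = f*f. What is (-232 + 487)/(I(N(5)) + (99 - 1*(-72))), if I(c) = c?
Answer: 255/196 ≈ 1.3010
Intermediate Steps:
N(f) = f²
(-232 + 487)/(I(N(5)) + (99 - 1*(-72))) = (-232 + 487)/(5² + (99 - 1*(-72))) = 255/(25 + (99 + 72)) = 255/(25 + 171) = 255/196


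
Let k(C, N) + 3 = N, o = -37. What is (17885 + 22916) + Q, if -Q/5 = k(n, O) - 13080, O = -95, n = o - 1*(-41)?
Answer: 106691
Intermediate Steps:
n = 4 (n = -37 - 1*(-41) = -37 + 41 = 4)
k(C, N) = -3 + N
Q = 65890 (Q = -5*((-3 - 95) - 13080) = -5*(-98 - 13080) = -5*(-13178) = 65890)
(17885 + 22916) + Q = (17885 + 22916) + 65890 = 40801 + 65890 = 106691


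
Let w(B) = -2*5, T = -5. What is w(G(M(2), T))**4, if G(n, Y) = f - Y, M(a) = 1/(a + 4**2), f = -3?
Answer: 10000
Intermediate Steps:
M(a) = 1/(16 + a) (M(a) = 1/(a + 16) = 1/(16 + a))
G(n, Y) = -3 - Y
w(B) = -10
w(G(M(2), T))**4 = (-10)**4 = 10000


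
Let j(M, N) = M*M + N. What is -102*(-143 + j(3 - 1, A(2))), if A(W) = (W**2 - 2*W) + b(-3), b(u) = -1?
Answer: 14280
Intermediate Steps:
A(W) = -1 + W**2 - 2*W (A(W) = (W**2 - 2*W) - 1 = -1 + W**2 - 2*W)
j(M, N) = N + M**2 (j(M, N) = M**2 + N = N + M**2)
-102*(-143 + j(3 - 1, A(2))) = -102*(-143 + ((-1 + 2**2 - 2*2) + (3 - 1)**2)) = -102*(-143 + ((-1 + 4 - 4) + 2**2)) = -102*(-143 + (-1 + 4)) = -102*(-143 + 3) = -102*(-140) = 14280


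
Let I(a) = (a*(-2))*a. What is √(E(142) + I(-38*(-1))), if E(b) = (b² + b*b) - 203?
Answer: √37237 ≈ 192.97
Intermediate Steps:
I(a) = -2*a² (I(a) = (-2*a)*a = -2*a²)
E(b) = -203 + 2*b² (E(b) = (b² + b²) - 203 = 2*b² - 203 = -203 + 2*b²)
√(E(142) + I(-38*(-1))) = √((-203 + 2*142²) - 2*(-38*(-1))²) = √((-203 + 2*20164) - 2*38²) = √((-203 + 40328) - 2*1444) = √(40125 - 2888) = √37237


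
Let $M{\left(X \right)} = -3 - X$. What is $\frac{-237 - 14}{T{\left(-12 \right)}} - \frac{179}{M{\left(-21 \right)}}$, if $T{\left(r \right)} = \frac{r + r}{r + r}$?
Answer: $- \frac{4697}{18} \approx -260.94$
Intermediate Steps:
$T{\left(r \right)} = 1$ ($T{\left(r \right)} = \frac{2 r}{2 r} = 2 r \frac{1}{2 r} = 1$)
$\frac{-237 - 14}{T{\left(-12 \right)}} - \frac{179}{M{\left(-21 \right)}} = \frac{-237 - 14}{1} - \frac{179}{-3 - -21} = \left(-251\right) 1 - \frac{179}{-3 + 21} = -251 - \frac{179}{18} = - \frac{4697}{18}$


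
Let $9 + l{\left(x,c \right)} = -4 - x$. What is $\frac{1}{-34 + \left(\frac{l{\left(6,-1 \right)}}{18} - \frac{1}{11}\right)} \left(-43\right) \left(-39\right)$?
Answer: $- \frac{332046}{6959} \approx -47.715$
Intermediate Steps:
$l{\left(x,c \right)} = -13 - x$ ($l{\left(x,c \right)} = -9 - \left(4 + x\right) = -13 - x$)
$\frac{1}{-34 + \left(\frac{l{\left(6,-1 \right)}}{18} - \frac{1}{11}\right)} \left(-43\right) \left(-39\right) = \frac{1}{-34 + \left(\frac{-13 - 6}{18} - \frac{1}{11}\right)} \left(-43\right) \left(-39\right) = \frac{1}{-34 + \left(\left(-13 - 6\right) \frac{1}{18} - \frac{1}{11}\right)} \left(-43\right) \left(-39\right) = \frac{1}{-34 - \frac{227}{198}} \left(-43\right) \left(-39\right) = \frac{1}{- \frac{6959}{198}} \left(-43\right) \left(-39\right) = \left(- \frac{198}{6959}\right) \left(-43\right) \left(-39\right) = \frac{8514}{6959} \left(-39\right) = - \frac{332046}{6959}$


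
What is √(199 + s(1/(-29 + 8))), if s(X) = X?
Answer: √87738/21 ≈ 14.105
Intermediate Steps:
√(199 + s(1/(-29 + 8))) = √(199 + 1/(-29 + 8)) = √(199 + 1/(-21)) = √(199 - 1/21) = √(4178/21) = √87738/21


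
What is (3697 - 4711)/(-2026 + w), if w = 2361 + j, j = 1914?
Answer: -78/173 ≈ -0.45087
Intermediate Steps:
w = 4275 (w = 2361 + 1914 = 4275)
(3697 - 4711)/(-2026 + w) = (3697 - 4711)/(-2026 + 4275) = -1014/2249 = -1014*1/2249 = -78/173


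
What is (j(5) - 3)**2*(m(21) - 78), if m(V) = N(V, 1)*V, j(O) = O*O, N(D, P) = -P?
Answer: -47916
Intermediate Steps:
j(O) = O**2
m(V) = -V (m(V) = (-1*1)*V = -V)
(j(5) - 3)**2*(m(21) - 78) = (5**2 - 3)**2*(-1*21 - 78) = (25 - 3)**2*(-21 - 78) = 22**2*(-99) = 484*(-99) = -47916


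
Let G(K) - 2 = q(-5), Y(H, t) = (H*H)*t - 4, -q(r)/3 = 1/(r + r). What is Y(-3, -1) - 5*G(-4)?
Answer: -49/2 ≈ -24.500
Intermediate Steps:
q(r) = -3/(2*r) (q(r) = -3/(r + r) = -3*1/(2*r) = -3/(2*r))
Y(H, t) = -4 + t*H² (Y(H, t) = H²*t - 4 = t*H² - 4 = -4 + t*H²)
G(K) = 23/10 (G(K) = 2 - 3/2/(-5) = 2 - 3/2*(-⅕) = 2 + 3/10 = 23/10)
Y(-3, -1) - 5*G(-4) = (-4 - 1*(-3)²) - 5*23/10 = (-4 - 1*9) - 23/2 = (-4 - 9) - 23/2 = -13 - 23/2 = -49/2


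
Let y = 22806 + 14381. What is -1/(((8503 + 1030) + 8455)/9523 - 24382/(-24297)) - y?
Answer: -279633890605/7519598 ≈ -37187.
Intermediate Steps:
y = 37187
-1/(((8503 + 1030) + 8455)/9523 - 24382/(-24297)) - y = -1/(((8503 + 1030) + 8455)/9523 - 24382/(-24297)) - 1*37187 = -1/((9533 + 8455)*(1/9523) - 24382*(-1/24297)) - 37187 = -1/(17988*(1/9523) + 24382/24297) - 37187 = -1/(17988/9523 + 24382/24297) - 37187 = -1/7519598/2599779 - 37187 = -1*2599779/7519598 - 37187 = -2599779/7519598 - 37187 = -279633890605/7519598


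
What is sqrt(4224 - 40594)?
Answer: I*sqrt(36370) ≈ 190.71*I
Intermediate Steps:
sqrt(4224 - 40594) = sqrt(-36370) = I*sqrt(36370)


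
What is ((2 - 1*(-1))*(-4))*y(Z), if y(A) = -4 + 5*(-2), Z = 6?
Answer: 168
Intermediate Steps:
y(A) = -14 (y(A) = -4 - 10 = -14)
((2 - 1*(-1))*(-4))*y(Z) = ((2 - 1*(-1))*(-4))*(-14) = ((2 + 1)*(-4))*(-14) = (3*(-4))*(-14) = -12*(-14) = 168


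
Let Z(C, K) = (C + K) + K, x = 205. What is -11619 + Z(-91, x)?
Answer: -11300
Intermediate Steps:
Z(C, K) = C + 2*K
-11619 + Z(-91, x) = -11619 + (-91 + 2*205) = -11619 + (-91 + 410) = -11619 + 319 = -11300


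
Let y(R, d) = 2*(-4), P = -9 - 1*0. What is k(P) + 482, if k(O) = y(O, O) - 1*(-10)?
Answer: 484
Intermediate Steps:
P = -9 (P = -9 + 0 = -9)
y(R, d) = -8
k(O) = 2 (k(O) = -8 - 1*(-10) = -8 + 10 = 2)
k(P) + 482 = 2 + 482 = 484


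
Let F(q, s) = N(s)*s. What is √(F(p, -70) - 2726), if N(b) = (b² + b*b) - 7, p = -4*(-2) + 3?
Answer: 2*I*√172059 ≈ 829.6*I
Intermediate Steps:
p = 11 (p = 8 + 3 = 11)
N(b) = -7 + 2*b² (N(b) = (b² + b²) - 7 = 2*b² - 7 = -7 + 2*b²)
F(q, s) = s*(-7 + 2*s²) (F(q, s) = (-7 + 2*s²)*s = s*(-7 + 2*s²))
√(F(p, -70) - 2726) = √(-70*(-7 + 2*(-70)²) - 2726) = √(-70*(-7 + 2*4900) - 2726) = √(-70*(-7 + 9800) - 2726) = √(-70*9793 - 2726) = √(-685510 - 2726) = √(-688236) = 2*I*√172059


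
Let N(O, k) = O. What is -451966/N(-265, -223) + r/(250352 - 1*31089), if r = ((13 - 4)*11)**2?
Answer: 9009274393/5282245 ≈ 1705.6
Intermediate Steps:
r = 9801 (r = (9*11)**2 = 99**2 = 9801)
-451966/N(-265, -223) + r/(250352 - 1*31089) = -451966/(-265) + 9801/(250352 - 1*31089) = -451966*(-1/265) + 9801/(250352 - 31089) = 451966/265 + 9801/219263 = 451966/265 + 9801*(1/219263) = 451966/265 + 891/19933 = 9009274393/5282245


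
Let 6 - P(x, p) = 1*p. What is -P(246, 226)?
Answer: 220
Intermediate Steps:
P(x, p) = 6 - p
-P(246, 226) = -(6 - 1*226) = -(6 - 226) = -1*(-220) = 220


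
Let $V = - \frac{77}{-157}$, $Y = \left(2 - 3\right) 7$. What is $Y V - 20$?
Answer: $- \frac{3679}{157} \approx -23.433$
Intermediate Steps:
$Y = -7$ ($Y = \left(-1\right) 7 = -7$)
$V = \frac{77}{157}$ ($V = \left(-77\right) \left(- \frac{1}{157}\right) = \frac{77}{157} \approx 0.49045$)
$Y V - 20 = \left(-7\right) \frac{77}{157} - 20 = - \frac{539}{157} + \left(-48 + 28\right) = - \frac{539}{157} - 20 = - \frac{3679}{157}$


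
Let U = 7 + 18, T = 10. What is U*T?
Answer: 250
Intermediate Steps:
U = 25
U*T = 25*10 = 250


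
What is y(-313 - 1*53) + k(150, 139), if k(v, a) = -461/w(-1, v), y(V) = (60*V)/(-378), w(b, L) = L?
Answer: 57773/1050 ≈ 55.022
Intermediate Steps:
y(V) = -10*V/63 (y(V) = (60*V)*(-1/378) = -10*V/63)
k(v, a) = -461/v
y(-313 - 1*53) + k(150, 139) = -10*(-313 - 1*53)/63 - 461/150 = -10*(-313 - 53)/63 - 461*1/150 = -10/63*(-366) - 461/150 = 1220/21 - 461/150 = 57773/1050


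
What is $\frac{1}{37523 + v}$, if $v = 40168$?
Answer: $\frac{1}{77691} \approx 1.2872 \cdot 10^{-5}$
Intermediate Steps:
$\frac{1}{37523 + v} = \frac{1}{37523 + 40168} = \frac{1}{77691}$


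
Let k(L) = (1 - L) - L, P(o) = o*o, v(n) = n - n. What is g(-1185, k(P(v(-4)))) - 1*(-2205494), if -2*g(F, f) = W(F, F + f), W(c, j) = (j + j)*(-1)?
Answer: 2204310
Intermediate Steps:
v(n) = 0
P(o) = o²
k(L) = 1 - 2*L
W(c, j) = -2*j (W(c, j) = (2*j)*(-1) = -2*j)
g(F, f) = F + f (g(F, f) = -(-1)*(F + f) = -(-2*F - 2*f)/2 = F + f)
g(-1185, k(P(v(-4)))) - 1*(-2205494) = (-1185 + (1 - 2*0²)) - 1*(-2205494) = (-1185 + (1 - 2*0)) + 2205494 = (-1185 + (1 + 0)) + 2205494 = (-1185 + 1) + 2205494 = -1184 + 2205494 = 2204310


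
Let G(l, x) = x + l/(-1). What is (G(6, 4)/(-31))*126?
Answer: 252/31 ≈ 8.1290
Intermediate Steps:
G(l, x) = x - l (G(l, x) = x + l*(-1) = x - l)
(G(6, 4)/(-31))*126 = ((4 - 1*6)/(-31))*126 = ((4 - 6)*(-1/31))*126 = -2*(-1/31)*126 = (2/31)*126 = 252/31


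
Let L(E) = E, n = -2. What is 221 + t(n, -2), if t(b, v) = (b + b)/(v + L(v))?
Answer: 222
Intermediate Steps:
t(b, v) = b/v (t(b, v) = (b + b)/(v + v) = (2*b)/((2*v)) = (2*b)*(1/(2*v)) = b/v)
221 + t(n, -2) = 221 - 2/(-2) = 221 - 2*(-½) = 221 + 1 = 222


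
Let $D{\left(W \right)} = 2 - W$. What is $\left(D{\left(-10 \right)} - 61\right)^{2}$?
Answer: $2401$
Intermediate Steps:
$\left(D{\left(-10 \right)} - 61\right)^{2} = \left(\left(2 - -10\right) - 61\right)^{2} = \left(\left(2 + 10\right) - 61\right)^{2} = \left(12 - 61\right)^{2} = \left(-49\right)^{2} = 2401$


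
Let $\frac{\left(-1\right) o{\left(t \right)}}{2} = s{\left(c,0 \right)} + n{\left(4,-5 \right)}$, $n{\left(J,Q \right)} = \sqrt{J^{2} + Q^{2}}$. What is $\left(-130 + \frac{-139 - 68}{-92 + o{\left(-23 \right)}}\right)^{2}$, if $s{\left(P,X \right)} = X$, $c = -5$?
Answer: $\frac{280878437293}{17222500} + \frac{54852723 \sqrt{41}}{4305625} \approx 16390.0$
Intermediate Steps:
$o{\left(t \right)} = - 2 \sqrt{41}$ ($o{\left(t \right)} = - 2 \left(0 + \sqrt{4^{2} + \left(-5\right)^{2}}\right) = - 2 \left(0 + \sqrt{16 + 25}\right) = - 2 \left(0 + \sqrt{41}\right) = - 2 \sqrt{41}$)
$\left(-130 + \frac{-139 - 68}{-92 + o{\left(-23 \right)}}\right)^{2} = \left(-130 + \frac{-139 - 68}{-92 - 2 \sqrt{41}}\right)^{2} = \left(-130 - \frac{207}{-92 - 2 \sqrt{41}}\right)^{2}$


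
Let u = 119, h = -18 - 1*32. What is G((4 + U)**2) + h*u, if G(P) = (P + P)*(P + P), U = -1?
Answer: -5626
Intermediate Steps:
h = -50 (h = -18 - 32 = -50)
G(P) = 4*P**2 (G(P) = (2*P)*(2*P) = 4*P**2)
G((4 + U)**2) + h*u = 4*((4 - 1)**2)**2 - 50*119 = 4*(3**2)**2 - 5950 = 4*9**2 - 5950 = 4*81 - 5950 = 324 - 5950 = -5626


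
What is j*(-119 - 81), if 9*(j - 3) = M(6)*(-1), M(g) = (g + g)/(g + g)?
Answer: -5200/9 ≈ -577.78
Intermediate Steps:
M(g) = 1 (M(g) = (2*g)/((2*g)) = (2*g)*(1/(2*g)) = 1)
j = 26/9 (j = 3 + (1*(-1))/9 = 3 + (⅑)*(-1) = 3 - ⅑ = 26/9 ≈ 2.8889)
j*(-119 - 81) = 26*(-119 - 81)/9 = (26/9)*(-200) = -5200/9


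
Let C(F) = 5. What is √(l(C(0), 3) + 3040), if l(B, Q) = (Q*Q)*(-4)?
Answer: 2*√751 ≈ 54.809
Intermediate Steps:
l(B, Q) = -4*Q² (l(B, Q) = Q²*(-4) = -4*Q²)
√(l(C(0), 3) + 3040) = √(-4*3² + 3040) = √(-4*9 + 3040) = √(-36 + 3040) = √3004 = 2*√751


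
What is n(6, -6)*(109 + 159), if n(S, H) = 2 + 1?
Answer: 804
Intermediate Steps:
n(S, H) = 3
n(6, -6)*(109 + 159) = 3*(109 + 159) = 3*268 = 804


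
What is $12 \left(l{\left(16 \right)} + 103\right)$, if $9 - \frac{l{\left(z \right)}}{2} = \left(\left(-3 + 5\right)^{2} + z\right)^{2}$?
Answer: $-8148$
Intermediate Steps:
$l{\left(z \right)} = 18 - 2 \left(4 + z\right)^{2}$ ($l{\left(z \right)} = 18 - 2 \left(\left(-3 + 5\right)^{2} + z\right)^{2} = 18 - 2 \left(2^{2} + z\right)^{2} = 18 - 2 \left(4 + z\right)^{2}$)
$12 \left(l{\left(16 \right)} + 103\right) = 12 \left(\left(18 - 2 \left(4 + 16\right)^{2}\right) + 103\right) = 12 \left(\left(18 - 2 \cdot 20^{2}\right) + 103\right) = 12 \left(\left(18 - 800\right) + 103\right) = 12 \left(-782 + 103\right) = 12 \left(-679\right) = -8148$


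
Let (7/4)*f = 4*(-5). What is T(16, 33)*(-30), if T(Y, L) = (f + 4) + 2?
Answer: 1140/7 ≈ 162.86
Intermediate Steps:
f = -80/7 (f = 4*(4*(-5))/7 = (4/7)*(-20) = -80/7 ≈ -11.429)
T(Y, L) = -38/7 (T(Y, L) = (-80/7 + 4) + 2 = -52/7 + 2 = -38/7)
T(16, 33)*(-30) = -38/7*(-30) = 1140/7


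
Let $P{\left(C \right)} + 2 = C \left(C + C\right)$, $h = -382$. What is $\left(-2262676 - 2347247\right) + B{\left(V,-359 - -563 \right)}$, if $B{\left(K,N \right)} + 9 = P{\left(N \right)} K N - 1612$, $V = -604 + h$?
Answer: $-16745826664$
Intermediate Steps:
$V = -986$ ($V = -604 - 382 = -986$)
$P{\left(C \right)} = -2 + 2 C^{2}$ ($P{\left(C \right)} = -2 + C \left(C + C\right) = -2 + C 2 C = -2 + 2 C^{2}$)
$B{\left(K,N \right)} = -1621 + K N \left(-2 + 2 N^{2}\right)$ ($B{\left(K,N \right)} = -9 + \left(\left(-2 + 2 N^{2}\right) K N - 1612\right) = -9 + \left(K \left(-2 + 2 N^{2}\right) N - 1612\right) = -9 + \left(K N \left(-2 + 2 N^{2}\right) - 1612\right) = -9 + \left(-1612 + K N \left(-2 + 2 N^{2}\right)\right) = -1621 + K N \left(-2 + 2 N^{2}\right)$)
$\left(-2262676 - 2347247\right) + B{\left(V,-359 - -563 \right)} = \left(-2262676 - 2347247\right) + \left(-1621 + 2 \left(-986\right) \left(-359 - -563\right) \left(-1 + \left(-359 - -563\right)^{2}\right)\right) = -4609923 + \left(-1621 + 2 \left(-986\right) \left(-359 + 563\right) \left(-1 + \left(-359 + 563\right)^{2}\right)\right) = -4609923 + \left(-1621 + 2 \left(-986\right) 204 \left(-1 + 204^{2}\right)\right) = -4609923 + \left(-1621 + 2 \left(-986\right) 204 \left(-1 + 41616\right)\right) = -4609923 + \left(-1621 + 2 \left(-986\right) 204 \cdot 41615\right) = -4609923 - 16741216741 = -16745826664$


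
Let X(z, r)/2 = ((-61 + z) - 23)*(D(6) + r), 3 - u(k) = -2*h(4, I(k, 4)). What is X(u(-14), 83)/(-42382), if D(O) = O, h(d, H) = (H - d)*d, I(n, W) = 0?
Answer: 10057/21191 ≈ 0.47459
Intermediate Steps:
h(d, H) = d*(H - d)
u(k) = -29 (u(k) = 3 - (-2)*4*(0 - 1*4) = 3 - (-2)*4*(0 - 4) = 3 - (-2)*4*(-4) = 3 - (-2)*(-16) = 3 - 1*32 = 3 - 32 = -29)
X(z, r) = 2*(-84 + z)*(6 + r) (X(z, r) = 2*(((-61 + z) - 23)*(6 + r)) = 2*((-84 + z)*(6 + r)) = 2*(-84 + z)*(6 + r))
X(u(-14), 83)/(-42382) = (-1008 - 168*83 + 12*(-29) + 2*83*(-29))/(-42382) = (-1008 - 13944 - 348 - 4814)*(-1/42382) = -20114*(-1/42382) = 10057/21191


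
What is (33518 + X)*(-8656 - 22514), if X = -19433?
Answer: -439029450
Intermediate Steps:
(33518 + X)*(-8656 - 22514) = (33518 - 19433)*(-8656 - 22514) = 14085*(-31170) = -439029450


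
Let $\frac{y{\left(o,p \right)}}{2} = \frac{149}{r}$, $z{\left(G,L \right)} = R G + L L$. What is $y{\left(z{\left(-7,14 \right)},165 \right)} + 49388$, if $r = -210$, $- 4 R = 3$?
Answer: $\frac{5185591}{105} \approx 49387.0$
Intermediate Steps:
$R = - \frac{3}{4}$ ($R = \left(- \frac{1}{4}\right) 3 = - \frac{3}{4} \approx -0.75$)
$z{\left(G,L \right)} = L^{2} - \frac{3 G}{4}$ ($z{\left(G,L \right)} = - \frac{3 G}{4} + L L = - \frac{3 G}{4} + L^{2} = L^{2} - \frac{3 G}{4}$)
$y{\left(o,p \right)} = - \frac{149}{105}$ ($y{\left(o,p \right)} = 2 \frac{149}{-210} = 2 \cdot 149 \left(- \frac{1}{210}\right) = 2 \left(- \frac{149}{210}\right) = - \frac{149}{105}$)
$y{\left(z{\left(-7,14 \right)},165 \right)} + 49388 = - \frac{149}{105} + 49388 = \frac{5185591}{105}$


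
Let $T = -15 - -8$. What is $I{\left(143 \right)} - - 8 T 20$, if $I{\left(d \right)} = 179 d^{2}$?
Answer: $3659251$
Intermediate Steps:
$T = -7$ ($T = -15 + 8 = -7$)
$I{\left(143 \right)} - - 8 T 20 = 179 \cdot 143^{2} - \left(-8\right) \left(-7\right) 20 = 179 \cdot 20449 - 56 \cdot 20 = 3660371 - 1120 = 3659251$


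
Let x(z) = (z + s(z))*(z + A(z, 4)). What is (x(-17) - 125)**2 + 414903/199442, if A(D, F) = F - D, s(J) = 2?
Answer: 6826317353/199442 ≈ 34227.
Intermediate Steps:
x(z) = 8 + 4*z (x(z) = (z + 2)*(z + (4 - z)) = (2 + z)*4 = 8 + 4*z)
(x(-17) - 125)**2 + 414903/199442 = ((8 + 4*(-17)) - 125)**2 + 414903/199442 = ((8 - 68) - 125)**2 + 414903*(1/199442) = (-60 - 125)**2 + 414903/199442 = (-185)**2 + 414903/199442 = 34225 + 414903/199442 = 6826317353/199442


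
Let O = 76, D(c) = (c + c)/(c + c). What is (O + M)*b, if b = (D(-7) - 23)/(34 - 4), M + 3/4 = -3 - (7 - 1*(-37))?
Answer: -1243/60 ≈ -20.717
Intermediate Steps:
D(c) = 1 (D(c) = (2*c)/((2*c)) = (2*c)*(1/(2*c)) = 1)
M = -191/4 (M = -¾ + (-3 - (7 - 1*(-37))) = -¾ + (-3 - (7 + 37)) = -¾ + (-3 - 1*44) = -¾ + (-3 - 44) = -¾ - 47 = -191/4 ≈ -47.750)
b = -11/15 (b = (1 - 23)/(34 - 4) = -22/30 = -22*1/30 = -11/15 ≈ -0.73333)
(O + M)*b = (76 - 191/4)*(-11/15) = (113/4)*(-11/15) = -1243/60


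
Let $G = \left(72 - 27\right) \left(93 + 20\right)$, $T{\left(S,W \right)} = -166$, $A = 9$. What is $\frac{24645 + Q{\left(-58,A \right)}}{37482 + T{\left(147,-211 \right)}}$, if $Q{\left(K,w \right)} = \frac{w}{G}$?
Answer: $\frac{6962213}{10541770} \approx 0.66044$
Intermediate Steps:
$G = 5085$ ($G = 45 \cdot 113 = 5085$)
$Q{\left(K,w \right)} = \frac{w}{5085}$
$\frac{24645 + Q{\left(-58,A \right)}}{37482 + T{\left(147,-211 \right)}} = \frac{24645 + \frac{1}{5085} \cdot 9}{37482 - 166} = \frac{24645 + \frac{1}{565}}{37316} = \frac{13924426}{565} \cdot \frac{1}{37316} = \frac{6962213}{10541770}$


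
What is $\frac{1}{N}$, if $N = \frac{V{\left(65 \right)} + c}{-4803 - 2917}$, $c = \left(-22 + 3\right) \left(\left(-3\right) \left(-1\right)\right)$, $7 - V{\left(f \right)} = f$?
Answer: $\frac{1544}{23} \approx 67.13$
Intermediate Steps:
$V{\left(f \right)} = 7 - f$
$c = -57$ ($c = \left(-19\right) 3 = -57$)
$N = \frac{23}{1544}$ ($N = \frac{\left(7 - 65\right) - 57}{-4803 - 2917} = \frac{\left(7 - 65\right) - 57}{-7720} = \left(-58 - 57\right) \left(- \frac{1}{7720}\right) = \left(-115\right) \left(- \frac{1}{7720}\right) = \frac{23}{1544} \approx 0.014896$)
$\frac{1}{N} = \frac{1}{\frac{23}{1544}} = \frac{1544}{23}$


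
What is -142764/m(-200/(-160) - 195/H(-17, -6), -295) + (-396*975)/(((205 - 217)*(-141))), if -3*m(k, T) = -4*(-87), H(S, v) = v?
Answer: 1366452/1363 ≈ 1002.5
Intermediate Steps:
m(k, T) = -116 (m(k, T) = -(-4)*(-87)/3 = -1/3*348 = -116)
-142764/m(-200/(-160) - 195/H(-17, -6), -295) + (-396*975)/(((205 - 217)*(-141))) = -142764/(-116) + (-396*975)/(((205 - 217)*(-141))) = -142764*(-1/116) - 386100/((-12*(-141))) = 35691/29 - 386100/1692 = 35691/29 - 386100*1/1692 = 35691/29 - 10725/47 = 1366452/1363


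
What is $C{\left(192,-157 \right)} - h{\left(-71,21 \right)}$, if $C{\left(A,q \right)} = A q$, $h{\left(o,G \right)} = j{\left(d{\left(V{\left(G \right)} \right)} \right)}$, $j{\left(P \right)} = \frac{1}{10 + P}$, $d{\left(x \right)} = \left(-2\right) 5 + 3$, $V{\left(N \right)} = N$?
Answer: $- \frac{90433}{3} \approx -30144.0$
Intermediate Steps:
$d{\left(x \right)} = -7$ ($d{\left(x \right)} = -10 + 3 = -7$)
$h{\left(o,G \right)} = \frac{1}{3}$ ($h{\left(o,G \right)} = \frac{1}{10 - 7} = \frac{1}{3}$)
$C{\left(192,-157 \right)} - h{\left(-71,21 \right)} = 192 \left(-157\right) - \frac{1}{3} = -30144 - \frac{1}{3} = - \frac{90433}{3}$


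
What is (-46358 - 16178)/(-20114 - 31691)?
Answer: 62536/51805 ≈ 1.2071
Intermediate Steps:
(-46358 - 16178)/(-20114 - 31691) = -62536/(-51805) = -62536*(-1/51805) = 62536/51805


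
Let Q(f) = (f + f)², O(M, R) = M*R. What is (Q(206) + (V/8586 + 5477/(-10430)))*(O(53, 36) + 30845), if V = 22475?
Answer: 17781485183091698/3198285 ≈ 5.5597e+9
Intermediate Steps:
Q(f) = 4*f² (Q(f) = (2*f)² = 4*f²)
(Q(206) + (V/8586 + 5477/(-10430)))*(O(53, 36) + 30845) = (4*206² + (22475/8586 + 5477/(-10430)))*(53*36 + 30845) = (4*42436 + (22475*(1/8586) + 5477*(-1/10430)))*(1908 + 30845) = (169744 + (22475/8586 - 5477/10430))*32753 = (169744 + 46847182/22387995)*32753 = (3800274670462/22387995)*32753 = 17781485183091698/3198285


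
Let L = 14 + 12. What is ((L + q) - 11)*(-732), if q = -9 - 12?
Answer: 4392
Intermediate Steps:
q = -21
L = 26
((L + q) - 11)*(-732) = ((26 - 21) - 11)*(-732) = (5 - 11)*(-732) = -6*(-732) = 4392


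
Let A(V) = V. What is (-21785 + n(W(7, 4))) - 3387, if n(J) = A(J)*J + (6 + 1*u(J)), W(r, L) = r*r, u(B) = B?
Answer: -22716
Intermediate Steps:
W(r, L) = r²
n(J) = 6 + J + J² (n(J) = J*J + (6 + 1*J) = J² + (6 + J) = 6 + J + J²)
(-21785 + n(W(7, 4))) - 3387 = (-21785 + (6 + 7² + (7²)²)) - 3387 = (-21785 + (6 + 49 + 49²)) - 3387 = (-21785 + (6 + 49 + 2401)) - 3387 = (-21785 + 2456) - 3387 = -19329 - 3387 = -22716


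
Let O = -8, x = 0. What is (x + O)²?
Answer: 64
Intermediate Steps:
(x + O)² = (0 - 8)² = (-8)² = 64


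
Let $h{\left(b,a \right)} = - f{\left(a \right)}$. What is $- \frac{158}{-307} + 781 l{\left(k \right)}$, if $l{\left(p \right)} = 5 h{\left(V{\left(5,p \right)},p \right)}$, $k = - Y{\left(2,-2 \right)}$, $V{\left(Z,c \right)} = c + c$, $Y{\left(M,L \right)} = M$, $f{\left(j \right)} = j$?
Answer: $\frac{2397828}{307} \approx 7810.5$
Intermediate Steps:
$V{\left(Z,c \right)} = 2 c$
$h{\left(b,a \right)} = - a$
$k = -2$ ($k = \left(-1\right) 2 = -2$)
$l{\left(p \right)} = - 5 p$ ($l{\left(p \right)} = 5 \left(- p\right) = - 5 p$)
$- \frac{158}{-307} + 781 l{\left(k \right)} = - \frac{158}{-307} + 781 \left(\left(-5\right) \left(-2\right)\right) = \left(-158\right) \left(- \frac{1}{307}\right) + 781 \cdot 10 = \frac{158}{307} + 7810 = \frac{2397828}{307}$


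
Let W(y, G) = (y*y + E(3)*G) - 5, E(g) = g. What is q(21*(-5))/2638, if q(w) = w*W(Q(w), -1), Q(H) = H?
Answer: -1156785/2638 ≈ -438.51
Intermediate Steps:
W(y, G) = -5 + y² + 3*G (W(y, G) = (y*y + 3*G) - 5 = (y² + 3*G) - 5 = -5 + y² + 3*G)
q(w) = w*(-8 + w²) (q(w) = w*(-5 + w² + 3*(-1)) = w*(-5 + w² - 3) = w*(-8 + w²))
q(21*(-5))/2638 = ((21*(-5))*(-8 + (21*(-5))²))/2638 = -105*(-8 + (-105)²)*(1/2638) = -105*(-8 + 11025)*(1/2638) = -105*11017*(1/2638) = -1156785*1/2638 = -1156785/2638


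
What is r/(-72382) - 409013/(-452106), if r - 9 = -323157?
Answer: 87851164327/16362168246 ≈ 5.3692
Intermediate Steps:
r = -323148 (r = 9 - 323157 = -323148)
r/(-72382) - 409013/(-452106) = -323148/(-72382) - 409013/(-452106) = -323148*(-1/72382) - 409013*(-1/452106) = 161574/36191 + 409013/452106 = 87851164327/16362168246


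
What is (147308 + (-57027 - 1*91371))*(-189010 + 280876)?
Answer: -100133940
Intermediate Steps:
(147308 + (-57027 - 1*91371))*(-189010 + 280876) = (147308 + (-57027 - 91371))*91866 = (147308 - 148398)*91866 = -1090*91866 = -100133940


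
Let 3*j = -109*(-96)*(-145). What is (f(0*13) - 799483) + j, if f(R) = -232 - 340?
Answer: -1305815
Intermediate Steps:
f(R) = -572
j = -505760 (j = (-109*(-96)*(-145))/3 = (10464*(-145))/3 = (1/3)*(-1517280) = -505760)
(f(0*13) - 799483) + j = (-572 - 799483) - 505760 = -800055 - 505760 = -1305815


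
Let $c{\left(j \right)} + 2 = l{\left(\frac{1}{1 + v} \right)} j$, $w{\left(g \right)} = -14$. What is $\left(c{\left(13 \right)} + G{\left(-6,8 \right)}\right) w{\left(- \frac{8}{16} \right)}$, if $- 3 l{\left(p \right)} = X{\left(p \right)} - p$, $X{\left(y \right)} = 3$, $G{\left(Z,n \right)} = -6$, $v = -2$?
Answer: $\frac{1064}{3} \approx 354.67$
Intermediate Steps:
$l{\left(p \right)} = -1 + \frac{p}{3}$ ($l{\left(p \right)} = - \frac{3 - p}{3} = -1 + \frac{p}{3}$)
$c{\left(j \right)} = -2 - \frac{4 j}{3}$ ($c{\left(j \right)} = -2 + \left(-1 + \frac{1}{3 \left(1 - 2\right)}\right) j = -2 + \left(-1 + \frac{1}{3 \left(-1\right)}\right) j = -2 + \left(-1 + \frac{1}{3} \left(-1\right)\right) j = -2 + \left(-1 - \frac{1}{3}\right) j = -2 - \frac{4 j}{3}$)
$\left(c{\left(13 \right)} + G{\left(-6,8 \right)}\right) w{\left(- \frac{8}{16} \right)} = \left(\left(-2 - \frac{52}{3}\right) - 6\right) \left(-14\right) = \left(- \frac{58}{3} - 6\right) \left(-14\right) = \left(- \frac{76}{3}\right) \left(-14\right) = \frac{1064}{3}$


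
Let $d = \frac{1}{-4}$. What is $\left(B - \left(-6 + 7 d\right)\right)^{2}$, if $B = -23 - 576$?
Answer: $\frac{5593225}{16} \approx 3.4958 \cdot 10^{5}$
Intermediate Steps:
$d = - \frac{1}{4} \approx -0.25$
$B = -599$ ($B = -23 - 576 = -599$)
$\left(B - \left(-6 + 7 d\right)\right)^{2} = \left(-599 + \left(6 - - \frac{7}{4}\right)\right)^{2} = \left(-599 + \left(6 + \frac{7}{4}\right)\right)^{2} = \left(-599 + \frac{31}{4}\right)^{2} = \left(- \frac{2365}{4}\right)^{2} = \frac{5593225}{16}$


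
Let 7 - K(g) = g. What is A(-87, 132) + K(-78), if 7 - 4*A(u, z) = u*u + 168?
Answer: -3695/2 ≈ -1847.5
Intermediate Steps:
A(u, z) = -161/4 - u²/4 (A(u, z) = 7/4 - (u*u + 168)/4 = 7/4 - (u² + 168)/4 = 7/4 - (168 + u²)/4 = 7/4 + (-42 - u²/4) = -161/4 - u²/4)
K(g) = 7 - g
A(-87, 132) + K(-78) = (-161/4 - ¼*(-87)²) + (7 - 1*(-78)) = (-161/4 - ¼*7569) + (7 + 78) = (-161/4 - 7569/4) + 85 = -3865/2 + 85 = -3695/2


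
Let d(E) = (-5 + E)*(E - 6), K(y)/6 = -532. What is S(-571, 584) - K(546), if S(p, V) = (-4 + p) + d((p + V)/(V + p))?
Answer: 2637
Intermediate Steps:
K(y) = -3192 (K(y) = 6*(-532) = -3192)
d(E) = (-6 + E)*(-5 + E) (d(E) = (-5 + E)*(-6 + E) = (-6 + E)*(-5 + E))
S(p, V) = 16 + p (S(p, V) = (-4 + p) + (30 + ((p + V)/(V + p))² - 11*(p + V)/(V + p)) = (-4 + p) + (30 + ((V + p)/(V + p))² - 11*(V + p)/(V + p)) = (-4 + p) + (30 + 1² - 11*1) = (-4 + p) + (30 + 1 - 11) = (-4 + p) + 20 = 16 + p)
S(-571, 584) - K(546) = (16 - 571) - 1*(-3192) = -555 + 3192 = 2637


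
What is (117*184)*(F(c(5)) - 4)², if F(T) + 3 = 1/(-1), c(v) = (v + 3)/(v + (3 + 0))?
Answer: 1377792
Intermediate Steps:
c(v) = 1 (c(v) = (3 + v)/(v + 3) = (3 + v)/(3 + v) = 1)
F(T) = -4 (F(T) = -3 + 1/(-1) = -3 - 1 = -4)
(117*184)*(F(c(5)) - 4)² = (117*184)*(-4 - 4)² = 21528*(-8)² = 21528*64 = 1377792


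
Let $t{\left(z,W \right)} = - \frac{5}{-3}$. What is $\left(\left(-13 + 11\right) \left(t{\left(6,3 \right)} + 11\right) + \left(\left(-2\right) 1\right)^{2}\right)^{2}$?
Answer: $\frac{4096}{9} \approx 455.11$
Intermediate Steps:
$t{\left(z,W \right)} = \frac{5}{3}$ ($t{\left(z,W \right)} = \left(-5\right) \left(- \frac{1}{3}\right) = \frac{5}{3}$)
$\left(\left(-13 + 11\right) \left(t{\left(6,3 \right)} + 11\right) + \left(\left(-2\right) 1\right)^{2}\right)^{2} = \left(\left(-13 + 11\right) \left(\frac{5}{3} + 11\right) + \left(\left(-2\right) 1\right)^{2}\right)^{2} = \left(\left(-2\right) \frac{38}{3} + \left(-2\right)^{2}\right)^{2} = \left(- \frac{76}{3} + 4\right)^{2} = \left(- \frac{64}{3}\right)^{2} = \frac{4096}{9}$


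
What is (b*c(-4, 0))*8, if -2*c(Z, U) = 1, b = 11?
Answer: -44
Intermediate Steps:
c(Z, U) = -1/2 (c(Z, U) = -1/2*1 = -1/2)
(b*c(-4, 0))*8 = (11*(-1/2))*8 = -11/2*8 = -44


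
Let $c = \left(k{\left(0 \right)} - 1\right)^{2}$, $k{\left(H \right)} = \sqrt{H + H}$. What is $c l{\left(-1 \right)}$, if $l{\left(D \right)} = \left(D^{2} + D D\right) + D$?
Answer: $1$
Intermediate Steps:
$k{\left(H \right)} = \sqrt{2} \sqrt{H}$ ($k{\left(H \right)} = \sqrt{2 H} = \sqrt{2} \sqrt{H}$)
$l{\left(D \right)} = D + 2 D^{2}$ ($l{\left(D \right)} = \left(D^{2} + D^{2}\right) + D = 2 D^{2} + D = D + 2 D^{2}$)
$c = 1$ ($c = \left(\sqrt{2} \sqrt{0} - 1\right)^{2} = \left(\sqrt{2} \cdot 0 - 1\right)^{2} = \left(0 - 1\right)^{2} = \left(-1\right)^{2} = 1$)
$c l{\left(-1 \right)} = 1 \left(- (1 + 2 \left(-1\right))\right) = 1 \left(- (1 - 2)\right) = 1 \left(\left(-1\right) \left(-1\right)\right) = 1 \cdot 1 = 1$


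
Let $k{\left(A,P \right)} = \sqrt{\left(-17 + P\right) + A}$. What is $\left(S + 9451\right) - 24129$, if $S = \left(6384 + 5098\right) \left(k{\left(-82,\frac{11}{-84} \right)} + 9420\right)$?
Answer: $108145762 + \frac{5741 i \sqrt{174867}}{21} \approx 1.0815 \cdot 10^{8} + 1.1432 \cdot 10^{5} i$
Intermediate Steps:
$k{\left(A,P \right)} = \sqrt{-17 + A + P}$
$S = 108160440 + \frac{5741 i \sqrt{174867}}{21}$ ($S = \left(6384 + 5098\right) \left(\sqrt{-17 - 82 + \frac{11}{-84}} + 9420\right) = 11482 \left(\sqrt{-17 - 82 + 11 \left(- \frac{1}{84}\right)} + 9420\right) = 11482 \left(\sqrt{-17 - 82 - \frac{11}{84}} + 9420\right) = 11482 \left(\sqrt{- \frac{8327}{84}} + 9420\right) = 11482 \left(\frac{i \sqrt{174867}}{42} + 9420\right) = 11482 \left(9420 + \frac{i \sqrt{174867}}{42}\right) = 108160440 + \frac{5741 i \sqrt{174867}}{21} \approx 1.0816 \cdot 10^{8} + 1.1432 \cdot 10^{5} i$)
$\left(S + 9451\right) - 24129 = \left(\left(108160440 + \frac{5741 i \sqrt{174867}}{21}\right) + 9451\right) - 24129 = \left(108169891 + \frac{5741 i \sqrt{174867}}{21}\right) - 24129 = 108145762 + \frac{5741 i \sqrt{174867}}{21}$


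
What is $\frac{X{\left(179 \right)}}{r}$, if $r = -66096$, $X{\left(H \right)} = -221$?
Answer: $\frac{13}{3888} \approx 0.0033436$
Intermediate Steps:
$\frac{X{\left(179 \right)}}{r} = - \frac{221}{-66096} = \left(-221\right) \left(- \frac{1}{66096}\right) = \frac{13}{3888}$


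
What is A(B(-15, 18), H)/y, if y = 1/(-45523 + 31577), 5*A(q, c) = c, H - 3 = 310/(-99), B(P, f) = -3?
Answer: 181298/495 ≈ 366.26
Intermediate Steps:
H = -13/99 (H = 3 + 310/(-99) = 3 + 310*(-1/99) = 3 - 310/99 = -13/99 ≈ -0.13131)
A(q, c) = c/5
y = -1/13946 (y = 1/(-13946) = -1/13946 ≈ -7.1705e-5)
A(B(-15, 18), H)/y = ((1/5)*(-13/99))/(-1/13946) = -13/495*(-13946) = 181298/495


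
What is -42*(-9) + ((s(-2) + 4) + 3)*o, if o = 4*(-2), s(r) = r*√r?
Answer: 322 + 16*I*√2 ≈ 322.0 + 22.627*I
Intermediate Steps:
s(r) = r^(3/2)
o = -8
-42*(-9) + ((s(-2) + 4) + 3)*o = -42*(-9) + (((-2)^(3/2) + 4) + 3)*(-8) = 378 + ((-2*I*√2 + 4) + 3)*(-8) = 378 + ((4 - 2*I*√2) + 3)*(-8) = 378 + (7 - 2*I*√2)*(-8) = 378 + (-56 + 16*I*√2) = 322 + 16*I*√2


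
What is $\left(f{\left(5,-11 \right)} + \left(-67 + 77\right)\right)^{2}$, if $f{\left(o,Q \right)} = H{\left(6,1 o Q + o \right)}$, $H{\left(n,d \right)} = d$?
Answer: $1600$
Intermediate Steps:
$f{\left(o,Q \right)} = o + Q o$ ($f{\left(o,Q \right)} = 1 o Q + o = o Q + o = Q o + o = o + Q o$)
$\left(f{\left(5,-11 \right)} + \left(-67 + 77\right)\right)^{2} = \left(5 \left(1 - 11\right) + \left(-67 + 77\right)\right)^{2} = \left(5 \left(-10\right) + 10\right)^{2} = \left(-50 + 10\right)^{2} = \left(-40\right)^{2} = 1600$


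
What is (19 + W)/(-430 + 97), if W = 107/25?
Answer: -194/2775 ≈ -0.069910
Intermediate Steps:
W = 107/25 (W = 107*(1/25) = 107/25 ≈ 4.2800)
(19 + W)/(-430 + 97) = (19 + 107/25)/(-430 + 97) = (582/25)/(-333) = (582/25)*(-1/333) = -194/2775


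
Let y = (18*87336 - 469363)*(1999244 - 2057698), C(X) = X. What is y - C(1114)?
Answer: -64456350104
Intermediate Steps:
y = -64456348990 (y = (1572048 - 469363)*(-58454) = 1102685*(-58454) = -64456348990)
y - C(1114) = -64456348990 - 1*1114 = -64456348990 - 1114 = -64456350104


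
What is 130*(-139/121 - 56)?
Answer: -898950/121 ≈ -7429.3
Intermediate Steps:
130*(-139/121 - 56) = 130*(-6915/121) = -898950/121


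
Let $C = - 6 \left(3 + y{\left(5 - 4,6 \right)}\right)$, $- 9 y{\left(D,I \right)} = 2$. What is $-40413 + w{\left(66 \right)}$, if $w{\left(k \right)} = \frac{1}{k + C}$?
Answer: $- \frac{5981121}{148} \approx -40413.0$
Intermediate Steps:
$y{\left(D,I \right)} = - \frac{2}{9}$ ($y{\left(D,I \right)} = \left(- \frac{1}{9}\right) 2 = - \frac{2}{9}$)
$C = - \frac{50}{3}$ ($C = - 6 \left(3 - \frac{2}{9}\right) = \left(-6\right) \frac{25}{9} = - \frac{50}{3} \approx -16.667$)
$w{\left(k \right)} = \frac{1}{- \frac{50}{3} + k}$ ($w{\left(k \right)} = \frac{1}{k - \frac{50}{3}} = \frac{1}{- \frac{50}{3} + k}$)
$-40413 + w{\left(66 \right)} = -40413 + \frac{3}{-50 + 3 \cdot 66} = -40413 + \frac{3}{-50 + 198} = -40413 + \frac{3}{148} = - \frac{5981121}{148}$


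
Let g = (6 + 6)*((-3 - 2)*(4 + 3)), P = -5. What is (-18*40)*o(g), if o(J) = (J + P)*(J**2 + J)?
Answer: 53849880000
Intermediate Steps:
g = -420 (g = 12*(-5*7) = 12*(-35) = -420)
o(J) = (-5 + J)*(J + J**2) (o(J) = (J - 5)*(J**2 + J) = (-5 + J)*(J + J**2))
(-18*40)*o(g) = (-18*40)*(-420*(-5 + (-420)**2 - 4*(-420))) = -(-302400)*(-5 + 176400 + 1680) = -(-302400)*178075 = -720*(-74791500) = 53849880000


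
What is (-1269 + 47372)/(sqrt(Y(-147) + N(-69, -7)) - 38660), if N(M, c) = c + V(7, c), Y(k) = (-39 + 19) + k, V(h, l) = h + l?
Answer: -891170990/747297887 - 46103*I*sqrt(174)/1494595774 ≈ -1.1925 - 0.00040689*I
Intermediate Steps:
Y(k) = -20 + k
N(M, c) = 7 + 2*c (N(M, c) = c + (7 + c) = 7 + 2*c)
(-1269 + 47372)/(sqrt(Y(-147) + N(-69, -7)) - 38660) = (-1269 + 47372)/(sqrt((-20 - 147) + (7 + 2*(-7))) - 38660) = 46103/(sqrt(-167 + (7 - 14)) - 38660) = 46103/(sqrt(-167 - 7) - 38660) = 46103/(sqrt(-174) - 38660) = 46103/(I*sqrt(174) - 38660) = 46103/(-38660 + I*sqrt(174))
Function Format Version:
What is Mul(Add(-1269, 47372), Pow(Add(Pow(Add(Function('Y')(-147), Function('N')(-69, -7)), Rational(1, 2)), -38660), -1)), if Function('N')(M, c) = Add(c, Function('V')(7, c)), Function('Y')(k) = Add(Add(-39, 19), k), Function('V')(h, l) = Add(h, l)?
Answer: Add(Rational(-891170990, 747297887), Mul(Rational(-46103, 1494595774), I, Pow(174, Rational(1, 2)))) ≈ Add(-1.1925, Mul(-0.00040689, I))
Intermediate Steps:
Function('Y')(k) = Add(-20, k)
Function('N')(M, c) = Add(7, Mul(2, c)) (Function('N')(M, c) = Add(c, Add(7, c)) = Add(7, Mul(2, c)))
Mul(Add(-1269, 47372), Pow(Add(Pow(Add(Function('Y')(-147), Function('N')(-69, -7)), Rational(1, 2)), -38660), -1)) = Mul(Add(-1269, 47372), Pow(Add(Pow(Add(Add(-20, -147), Add(7, Mul(2, -7))), Rational(1, 2)), -38660), -1)) = Mul(46103, Pow(Add(Pow(Add(-167, Add(7, -14)), Rational(1, 2)), -38660), -1)) = Mul(46103, Pow(Add(Pow(Add(-167, -7), Rational(1, 2)), -38660), -1)) = Mul(46103, Pow(Add(Pow(-174, Rational(1, 2)), -38660), -1)) = Mul(46103, Pow(Add(Mul(I, Pow(174, Rational(1, 2))), -38660), -1)) = Mul(46103, Pow(Add(-38660, Mul(I, Pow(174, Rational(1, 2)))), -1))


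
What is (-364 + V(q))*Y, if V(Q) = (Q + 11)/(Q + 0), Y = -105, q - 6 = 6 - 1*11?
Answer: 36960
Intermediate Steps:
q = 1 (q = 6 + (6 - 1*11) = 6 + (6 - 11) = 6 - 5 = 1)
V(Q) = (11 + Q)/Q
(-364 + V(q))*Y = (-364 + (11 + 1)/1)*(-105) = (-364 + 1*12)*(-105) = (-364 + 12)*(-105) = -352*(-105) = 36960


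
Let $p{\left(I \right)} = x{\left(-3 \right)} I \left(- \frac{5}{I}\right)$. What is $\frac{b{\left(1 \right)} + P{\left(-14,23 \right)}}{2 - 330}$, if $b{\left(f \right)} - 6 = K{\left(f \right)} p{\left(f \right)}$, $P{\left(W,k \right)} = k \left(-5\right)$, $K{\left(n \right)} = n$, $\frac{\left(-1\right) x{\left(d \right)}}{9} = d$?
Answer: $\frac{61}{82} \approx 0.7439$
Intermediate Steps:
$x{\left(d \right)} = - 9 d$
$p{\left(I \right)} = -135$ ($p{\left(I \right)} = \left(-9\right) \left(-3\right) I \left(- \frac{5}{I}\right) = 27 I \left(- \frac{5}{I}\right) = -135$)
$P{\left(W,k \right)} = - 5 k$
$b{\left(f \right)} = 6 - 135 f$ ($b{\left(f \right)} = 6 + f \left(-135\right) = 6 - 135 f$)
$\frac{b{\left(1 \right)} + P{\left(-14,23 \right)}}{2 - 330} = \frac{\left(6 - 135\right) - 115}{2 - 330} = \frac{\left(6 - 135\right) - 115}{-328} = \left(-129 - 115\right) \left(- \frac{1}{328}\right) = \left(-244\right) \left(- \frac{1}{328}\right) = \frac{61}{82}$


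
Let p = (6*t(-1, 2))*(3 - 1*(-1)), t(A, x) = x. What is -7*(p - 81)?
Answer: 231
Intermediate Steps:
p = 48 (p = (6*2)*(3 - 1*(-1)) = 12*(3 + 1) = 12*4 = 48)
-7*(p - 81) = -7*(48 - 81) = -7*(-33) = 231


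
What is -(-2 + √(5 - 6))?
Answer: 2 - I ≈ 2.0 - 1.0*I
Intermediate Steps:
-(-2 + √(5 - 6)) = -(-2 + √(-1)) = -(-2 + I) = 2 - I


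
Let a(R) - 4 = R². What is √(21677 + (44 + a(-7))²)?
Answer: 3*√3454 ≈ 176.31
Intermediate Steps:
a(R) = 4 + R²
√(21677 + (44 + a(-7))²) = √(21677 + (44 + (4 + (-7)²))²) = √(21677 + (44 + (4 + 49))²) = √(21677 + (44 + 53)²) = √(21677 + 97²) = √(21677 + 9409) = √31086 = 3*√3454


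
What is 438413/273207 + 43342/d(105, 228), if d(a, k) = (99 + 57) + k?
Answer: 117742043/1028544 ≈ 114.47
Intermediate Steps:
d(a, k) = 156 + k
438413/273207 + 43342/d(105, 228) = 438413/273207 + 43342/(156 + 228) = 438413*(1/273207) + 43342/384 = 25789/16071 + 43342*(1/384) = 25789/16071 + 21671/192 = 117742043/1028544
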